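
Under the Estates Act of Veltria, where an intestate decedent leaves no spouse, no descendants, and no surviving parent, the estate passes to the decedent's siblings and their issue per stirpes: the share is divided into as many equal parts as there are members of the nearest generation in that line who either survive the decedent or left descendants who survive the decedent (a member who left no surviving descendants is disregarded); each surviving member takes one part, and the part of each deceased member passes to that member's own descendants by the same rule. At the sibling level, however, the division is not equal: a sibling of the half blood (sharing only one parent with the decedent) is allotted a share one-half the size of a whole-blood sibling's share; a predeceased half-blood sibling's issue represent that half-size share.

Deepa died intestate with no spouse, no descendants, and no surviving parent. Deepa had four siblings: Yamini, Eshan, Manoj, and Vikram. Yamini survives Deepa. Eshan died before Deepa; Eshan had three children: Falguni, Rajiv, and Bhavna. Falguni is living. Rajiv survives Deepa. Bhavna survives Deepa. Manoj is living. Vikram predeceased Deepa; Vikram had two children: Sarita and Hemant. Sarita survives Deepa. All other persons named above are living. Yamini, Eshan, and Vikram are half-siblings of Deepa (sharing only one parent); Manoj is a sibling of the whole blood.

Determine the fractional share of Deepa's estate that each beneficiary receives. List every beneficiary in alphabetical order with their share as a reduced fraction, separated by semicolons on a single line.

No spouse, descendants, or parent survives, so the estate passes to Deepa's siblings per stirpes.
Half-blood siblings count for one-half the weight of whole-blood siblings at the initial division.
Dividing 1 in proportion to weights (total weight 5/2): Yamini (weight 1/2) → 1/5; Eshan (weight 1/2) → 1/5; Manoj (weight 1) → 2/5; Vikram (weight 1/2) → 1/5.
Yamini is living and takes 1/5.
Eshan predeceased; the 1/5 allotted to Eshan's branch passes to Eshan's issue by representation.
The 1/5 is divided into 3 equal shares of 1/15 among Falguni, Rajiv, Bhavna.
Falguni is living and takes 1/15.
Rajiv is living and takes 1/15.
Bhavna is living and takes 1/15.
Manoj is living and takes 2/5.
Vikram predeceased; the 1/5 allotted to Vikram's branch passes to Vikram's issue by representation.
The 1/5 is divided into 2 equal shares of 1/10 among Sarita, Hemant.
Sarita is living and takes 1/10.
Hemant is living and takes 1/10.

Bhavna 1/15; Falguni 1/15; Hemant 1/10; Manoj 2/5; Rajiv 1/15; Sarita 1/10; Yamini 1/5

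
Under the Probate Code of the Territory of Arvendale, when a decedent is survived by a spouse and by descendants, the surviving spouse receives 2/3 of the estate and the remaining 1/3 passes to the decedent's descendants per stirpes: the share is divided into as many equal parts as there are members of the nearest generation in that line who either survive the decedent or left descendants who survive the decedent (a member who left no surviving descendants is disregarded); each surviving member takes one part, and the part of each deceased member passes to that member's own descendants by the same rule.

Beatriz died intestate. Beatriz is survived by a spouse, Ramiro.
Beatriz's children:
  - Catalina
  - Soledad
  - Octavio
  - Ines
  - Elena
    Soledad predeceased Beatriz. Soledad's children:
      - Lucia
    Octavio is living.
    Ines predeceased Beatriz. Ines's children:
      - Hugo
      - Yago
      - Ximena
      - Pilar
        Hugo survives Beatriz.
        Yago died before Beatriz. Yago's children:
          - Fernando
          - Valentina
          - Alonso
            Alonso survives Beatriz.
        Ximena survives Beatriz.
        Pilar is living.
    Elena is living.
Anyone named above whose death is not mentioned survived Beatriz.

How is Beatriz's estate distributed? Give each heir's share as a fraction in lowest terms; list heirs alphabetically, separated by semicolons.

Ramiro, as surviving spouse, takes 2/3.
The remaining 1/3 passes to Beatriz's descendants per stirpes.
The 1/3 is divided into 5 equal shares of 1/15 among Catalina, Soledad, Octavio, Ines, Elena.
Catalina is living and takes 1/15.
Soledad predeceased; the 1/15 allotted to Soledad's branch passes to Soledad's issue by representation.
Lucia is the sole taker at this level and receives the full 1/15.
Octavio is living and takes 1/15.
Ines predeceased; the 1/15 allotted to Ines's branch passes to Ines's issue by representation.
The 1/15 is divided into 4 equal shares of 1/60 among Hugo, Yago, Ximena, Pilar.
Hugo is living and takes 1/60.
Yago predeceased; the 1/60 allotted to Yago's branch passes to Yago's issue by representation.
The 1/60 is divided into 3 equal shares of 1/180 among Fernando, Valentina, Alonso.
Fernando is living and takes 1/180.
Valentina is living and takes 1/180.
Alonso is living and takes 1/180.
Ximena is living and takes 1/60.
Pilar is living and takes 1/60.
Elena is living and takes 1/15.

Alonso 1/180; Catalina 1/15; Elena 1/15; Fernando 1/180; Hugo 1/60; Lucia 1/15; Octavio 1/15; Pilar 1/60; Ramiro 2/3; Valentina 1/180; Ximena 1/60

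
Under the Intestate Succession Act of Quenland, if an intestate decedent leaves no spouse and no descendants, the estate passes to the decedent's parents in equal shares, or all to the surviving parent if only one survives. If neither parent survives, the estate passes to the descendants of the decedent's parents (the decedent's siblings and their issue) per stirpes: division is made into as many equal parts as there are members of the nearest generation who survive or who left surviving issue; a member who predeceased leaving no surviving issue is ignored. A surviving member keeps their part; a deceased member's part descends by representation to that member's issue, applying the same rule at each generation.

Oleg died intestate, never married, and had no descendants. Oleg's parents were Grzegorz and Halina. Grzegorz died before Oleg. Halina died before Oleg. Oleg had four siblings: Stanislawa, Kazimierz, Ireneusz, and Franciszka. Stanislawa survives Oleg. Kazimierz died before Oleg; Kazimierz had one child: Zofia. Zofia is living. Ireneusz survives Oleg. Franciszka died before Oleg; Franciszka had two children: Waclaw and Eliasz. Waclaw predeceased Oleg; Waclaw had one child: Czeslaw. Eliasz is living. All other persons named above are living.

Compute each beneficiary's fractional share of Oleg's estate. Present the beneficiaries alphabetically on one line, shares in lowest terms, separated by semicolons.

Czeslaw 1/8; Eliasz 1/8; Ireneusz 1/4; Stanislawa 1/4; Zofia 1/4

Neither parent survives and there are no descendants, so the estate passes to Oleg's siblings and their issue per stirpes.
The estate is divided into 4 equal shares of 1/4 among Stanislawa, Kazimierz, Ireneusz, Franciszka.
Stanislawa is living and takes 1/4.
Kazimierz predeceased; the 1/4 allotted to Kazimierz's branch passes to Kazimierz's issue by representation.
Zofia is the sole taker at this level and receives the full 1/4.
Ireneusz is living and takes 1/4.
Franciszka predeceased; the 1/4 allotted to Franciszka's branch passes to Franciszka's issue by representation.
The 1/4 is divided into 2 equal shares of 1/8 among Waclaw, Eliasz.
Waclaw predeceased; the 1/8 allotted to Waclaw's branch passes to Waclaw's issue by representation.
Czeslaw is the sole taker at this level and receives the full 1/8.
Eliasz is living and takes 1/8.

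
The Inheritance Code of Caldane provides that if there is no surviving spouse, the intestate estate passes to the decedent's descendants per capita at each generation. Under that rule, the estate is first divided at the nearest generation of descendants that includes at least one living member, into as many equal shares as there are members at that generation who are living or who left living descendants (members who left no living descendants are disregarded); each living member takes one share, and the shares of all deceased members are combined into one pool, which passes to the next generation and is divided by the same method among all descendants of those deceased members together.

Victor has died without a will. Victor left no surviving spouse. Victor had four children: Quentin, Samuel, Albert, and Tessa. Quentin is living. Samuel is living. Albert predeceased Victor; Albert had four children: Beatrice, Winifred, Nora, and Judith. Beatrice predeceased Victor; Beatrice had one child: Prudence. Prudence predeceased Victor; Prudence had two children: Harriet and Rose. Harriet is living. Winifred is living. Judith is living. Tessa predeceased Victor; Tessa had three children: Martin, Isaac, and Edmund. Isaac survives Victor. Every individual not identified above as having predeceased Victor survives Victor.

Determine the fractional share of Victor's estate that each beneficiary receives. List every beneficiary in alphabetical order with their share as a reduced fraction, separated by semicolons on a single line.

Edmund 1/14; Harriet 1/28; Isaac 1/14; Judith 1/14; Martin 1/14; Nora 1/14; Quentin 1/4; Rose 1/28; Samuel 1/4; Winifred 1/14

There is no surviving spouse, so the entire estate passes to Victor's descendants per capita at each generation.
At generation 1 (Quentin, Samuel, Albert, Tessa) there are 4 shares of (1)/4 = 1/4 each.
Living: Quentin and Samuel — each takes 1/4.
Deceased: Albert and Tessa. Their combined 1/2 is pooled and carried to generation 2.
At generation 2 (Beatrice, Winifred, Nora, Judith, Martin, Isaac, Edmund) there are 7 shares of (1/2)/7 = 1/14 each.
Living: Winifred, Nora, Judith, Martin, Isaac, and Edmund — each takes 1/14.
Deceased: Beatrice. That 1/14 share is carried to generation 3.
At generation 3 (Prudence) there are 1 shares of (1/14)/1 = 1/14 each.
Deceased: Prudence. That 1/14 share is carried to generation 4.
At generation 4 (Harriet, Rose) there are 2 shares of (1/14)/2 = 1/28 each.
Living: Harriet and Rose — each takes 1/28.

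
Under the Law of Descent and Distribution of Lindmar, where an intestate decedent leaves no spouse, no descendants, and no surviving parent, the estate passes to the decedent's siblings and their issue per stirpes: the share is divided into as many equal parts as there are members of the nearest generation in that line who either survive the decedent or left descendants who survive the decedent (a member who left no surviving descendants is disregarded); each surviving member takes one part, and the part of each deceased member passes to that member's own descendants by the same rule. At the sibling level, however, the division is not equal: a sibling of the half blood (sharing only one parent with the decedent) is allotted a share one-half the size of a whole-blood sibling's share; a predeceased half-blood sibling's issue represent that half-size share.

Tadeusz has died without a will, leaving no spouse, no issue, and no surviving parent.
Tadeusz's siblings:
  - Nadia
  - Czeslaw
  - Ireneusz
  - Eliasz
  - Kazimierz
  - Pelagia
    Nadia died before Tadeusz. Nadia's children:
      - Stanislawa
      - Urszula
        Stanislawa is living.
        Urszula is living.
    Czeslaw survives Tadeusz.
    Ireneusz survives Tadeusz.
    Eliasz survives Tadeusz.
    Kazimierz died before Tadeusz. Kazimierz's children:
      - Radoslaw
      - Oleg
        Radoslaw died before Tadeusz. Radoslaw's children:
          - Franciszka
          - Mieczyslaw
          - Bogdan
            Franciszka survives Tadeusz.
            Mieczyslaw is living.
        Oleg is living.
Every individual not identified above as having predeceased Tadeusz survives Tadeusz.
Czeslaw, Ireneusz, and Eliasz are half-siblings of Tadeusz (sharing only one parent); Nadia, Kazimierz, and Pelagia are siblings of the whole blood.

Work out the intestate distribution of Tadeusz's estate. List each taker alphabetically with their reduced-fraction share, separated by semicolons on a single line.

No spouse, descendants, or parent survives, so the estate passes to Tadeusz's siblings per stirpes.
Half-blood siblings count for one-half the weight of whole-blood siblings at the initial division.
Dividing 1 in proportion to weights (total weight 9/2): Nadia (weight 1) → 2/9; Czeslaw (weight 1/2) → 1/9; Ireneusz (weight 1/2) → 1/9; Eliasz (weight 1/2) → 1/9; Kazimierz (weight 1) → 2/9; Pelagia (weight 1) → 2/9.
Nadia predeceased; the 2/9 allotted to Nadia's branch passes to Nadia's issue by representation.
The 2/9 is divided into 2 equal shares of 1/9 among Stanislawa, Urszula.
Stanislawa is living and takes 1/9.
Urszula is living and takes 1/9.
Czeslaw is living and takes 1/9.
Ireneusz is living and takes 1/9.
Eliasz is living and takes 1/9.
Kazimierz predeceased; the 2/9 allotted to Kazimierz's branch passes to Kazimierz's issue by representation.
The 2/9 is divided into 2 equal shares of 1/9 among Radoslaw, Oleg.
Radoslaw predeceased; the 1/9 allotted to Radoslaw's branch passes to Radoslaw's issue by representation.
The 1/9 is divided into 3 equal shares of 1/27 among Franciszka, Mieczyslaw, Bogdan.
Franciszka is living and takes 1/27.
Mieczyslaw is living and takes 1/27.
Bogdan is living and takes 1/27.
Oleg is living and takes 1/9.
Pelagia is living and takes 2/9.

Bogdan 1/27; Czeslaw 1/9; Eliasz 1/9; Franciszka 1/27; Ireneusz 1/9; Mieczyslaw 1/27; Oleg 1/9; Pelagia 2/9; Stanislawa 1/9; Urszula 1/9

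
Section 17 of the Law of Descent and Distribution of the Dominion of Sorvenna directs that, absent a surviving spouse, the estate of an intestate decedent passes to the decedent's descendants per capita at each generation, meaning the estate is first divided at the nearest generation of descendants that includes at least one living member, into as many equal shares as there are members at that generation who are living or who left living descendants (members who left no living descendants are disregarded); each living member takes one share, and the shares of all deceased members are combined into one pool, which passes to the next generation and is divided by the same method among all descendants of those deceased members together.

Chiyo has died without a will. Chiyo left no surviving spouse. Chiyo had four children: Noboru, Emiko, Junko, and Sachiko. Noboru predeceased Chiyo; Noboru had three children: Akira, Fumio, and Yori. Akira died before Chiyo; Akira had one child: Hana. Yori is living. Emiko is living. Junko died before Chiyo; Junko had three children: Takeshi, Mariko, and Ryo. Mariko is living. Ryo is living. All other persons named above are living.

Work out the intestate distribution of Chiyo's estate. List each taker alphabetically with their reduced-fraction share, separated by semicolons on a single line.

Emiko 1/4; Fumio 1/12; Hana 1/12; Mariko 1/12; Ryo 1/12; Sachiko 1/4; Takeshi 1/12; Yori 1/12

There is no surviving spouse, so the entire estate passes to Chiyo's descendants per capita at each generation.
At generation 1 (Noboru, Emiko, Junko, Sachiko) there are 4 shares of (1)/4 = 1/4 each.
Living: Emiko and Sachiko — each takes 1/4.
Deceased: Noboru and Junko. Their combined 1/2 is pooled and carried to generation 2.
At generation 2 (Akira, Fumio, Yori, Takeshi, Mariko, Ryo) there are 6 shares of (1/2)/6 = 1/12 each.
Living: Fumio, Yori, Takeshi, Mariko, and Ryo — each takes 1/12.
Deceased: Akira. That 1/12 share is carried to generation 3.
At generation 3 (Hana) there are 1 shares of (1/12)/1 = 1/12 each.
Living: Hana — each takes 1/12.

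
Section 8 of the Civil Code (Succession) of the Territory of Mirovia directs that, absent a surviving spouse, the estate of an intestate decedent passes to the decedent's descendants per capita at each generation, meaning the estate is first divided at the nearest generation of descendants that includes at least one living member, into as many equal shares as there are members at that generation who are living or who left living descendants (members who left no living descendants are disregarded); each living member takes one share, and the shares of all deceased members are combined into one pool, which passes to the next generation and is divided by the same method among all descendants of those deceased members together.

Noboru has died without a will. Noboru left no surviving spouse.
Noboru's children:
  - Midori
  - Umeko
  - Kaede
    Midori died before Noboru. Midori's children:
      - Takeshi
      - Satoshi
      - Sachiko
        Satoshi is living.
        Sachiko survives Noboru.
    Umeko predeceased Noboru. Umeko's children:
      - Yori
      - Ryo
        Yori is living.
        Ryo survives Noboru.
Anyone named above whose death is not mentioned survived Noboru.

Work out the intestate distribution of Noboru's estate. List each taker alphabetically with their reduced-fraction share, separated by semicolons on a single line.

There is no surviving spouse, so the entire estate passes to Noboru's descendants per capita at each generation.
At generation 1 (Midori, Umeko, Kaede) there are 3 shares of (1)/3 = 1/3 each.
Living: Kaede — each takes 1/3.
Deceased: Midori and Umeko. Their combined 2/3 is pooled and carried to generation 2.
At generation 2 (Takeshi, Satoshi, Sachiko, Yori, Ryo) there are 5 shares of (2/3)/5 = 2/15 each.
Living: Takeshi, Satoshi, Sachiko, Yori, and Ryo — each takes 2/15.

Kaede 1/3; Ryo 2/15; Sachiko 2/15; Satoshi 2/15; Takeshi 2/15; Yori 2/15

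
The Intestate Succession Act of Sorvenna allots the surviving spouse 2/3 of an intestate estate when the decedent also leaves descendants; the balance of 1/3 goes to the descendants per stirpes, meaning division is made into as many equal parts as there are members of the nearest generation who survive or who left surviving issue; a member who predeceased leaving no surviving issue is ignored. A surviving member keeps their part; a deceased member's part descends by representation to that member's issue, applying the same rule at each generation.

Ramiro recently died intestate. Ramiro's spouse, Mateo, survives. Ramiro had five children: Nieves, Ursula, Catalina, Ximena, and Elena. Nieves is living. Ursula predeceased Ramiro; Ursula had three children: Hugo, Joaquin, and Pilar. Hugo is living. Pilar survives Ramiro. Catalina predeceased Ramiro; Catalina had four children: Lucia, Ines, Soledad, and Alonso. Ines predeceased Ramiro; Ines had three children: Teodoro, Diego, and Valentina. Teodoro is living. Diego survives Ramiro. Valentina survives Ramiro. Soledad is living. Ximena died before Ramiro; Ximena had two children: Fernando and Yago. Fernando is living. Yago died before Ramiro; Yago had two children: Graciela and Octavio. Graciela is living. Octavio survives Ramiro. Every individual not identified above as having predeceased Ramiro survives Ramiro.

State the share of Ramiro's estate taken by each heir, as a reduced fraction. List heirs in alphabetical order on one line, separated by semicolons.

Alonso 1/60; Diego 1/180; Elena 1/15; Fernando 1/30; Graciela 1/60; Hugo 1/45; Joaquin 1/45; Lucia 1/60; Mateo 2/3; Nieves 1/15; Octavio 1/60; Pilar 1/45; Soledad 1/60; Teodoro 1/180; Valentina 1/180

Mateo, as surviving spouse, takes 2/3.
The remaining 1/3 passes to Ramiro's descendants per stirpes.
The 1/3 is divided into 5 equal shares of 1/15 among Nieves, Ursula, Catalina, Ximena, Elena.
Nieves is living and takes 1/15.
Ursula predeceased; the 1/15 allotted to Ursula's branch passes to Ursula's issue by representation.
The 1/15 is divided into 3 equal shares of 1/45 among Hugo, Joaquin, Pilar.
Hugo is living and takes 1/45.
Joaquin is living and takes 1/45.
Pilar is living and takes 1/45.
Catalina predeceased; the 1/15 allotted to Catalina's branch passes to Catalina's issue by representation.
The 1/15 is divided into 4 equal shares of 1/60 among Lucia, Ines, Soledad, Alonso.
Lucia is living and takes 1/60.
Ines predeceased; the 1/60 allotted to Ines's branch passes to Ines's issue by representation.
The 1/60 is divided into 3 equal shares of 1/180 among Teodoro, Diego, Valentina.
Teodoro is living and takes 1/180.
Diego is living and takes 1/180.
Valentina is living and takes 1/180.
Soledad is living and takes 1/60.
Alonso is living and takes 1/60.
Ximena predeceased; the 1/15 allotted to Ximena's branch passes to Ximena's issue by representation.
The 1/15 is divided into 2 equal shares of 1/30 among Fernando, Yago.
Fernando is living and takes 1/30.
Yago predeceased; the 1/30 allotted to Yago's branch passes to Yago's issue by representation.
The 1/30 is divided into 2 equal shares of 1/60 among Graciela, Octavio.
Graciela is living and takes 1/60.
Octavio is living and takes 1/60.
Elena is living and takes 1/15.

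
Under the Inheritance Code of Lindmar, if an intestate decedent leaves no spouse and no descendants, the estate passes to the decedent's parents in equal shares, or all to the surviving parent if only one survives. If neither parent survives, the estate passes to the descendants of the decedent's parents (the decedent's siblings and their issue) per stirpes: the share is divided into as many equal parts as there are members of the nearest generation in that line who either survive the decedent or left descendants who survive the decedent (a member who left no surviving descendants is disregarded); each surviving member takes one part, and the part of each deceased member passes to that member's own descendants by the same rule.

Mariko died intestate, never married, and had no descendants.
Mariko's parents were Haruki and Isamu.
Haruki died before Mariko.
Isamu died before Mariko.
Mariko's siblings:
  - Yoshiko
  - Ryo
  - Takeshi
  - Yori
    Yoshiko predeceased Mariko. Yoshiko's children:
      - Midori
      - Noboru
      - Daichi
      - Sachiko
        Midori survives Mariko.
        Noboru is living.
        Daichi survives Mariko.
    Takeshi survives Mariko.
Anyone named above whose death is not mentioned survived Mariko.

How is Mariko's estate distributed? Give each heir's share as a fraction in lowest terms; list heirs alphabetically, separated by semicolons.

Daichi 1/16; Midori 1/16; Noboru 1/16; Ryo 1/4; Sachiko 1/16; Takeshi 1/4; Yori 1/4

Neither parent survives and there are no descendants, so the estate passes to Mariko's siblings and their issue per stirpes.
The estate is divided into 4 equal shares of 1/4 among Yoshiko, Ryo, Takeshi, Yori.
Yoshiko predeceased; the 1/4 allotted to Yoshiko's branch passes to Yoshiko's issue by representation.
The 1/4 is divided into 4 equal shares of 1/16 among Midori, Noboru, Daichi, Sachiko.
Midori is living and takes 1/16.
Noboru is living and takes 1/16.
Daichi is living and takes 1/16.
Sachiko is living and takes 1/16.
Ryo is living and takes 1/4.
Takeshi is living and takes 1/4.
Yori is living and takes 1/4.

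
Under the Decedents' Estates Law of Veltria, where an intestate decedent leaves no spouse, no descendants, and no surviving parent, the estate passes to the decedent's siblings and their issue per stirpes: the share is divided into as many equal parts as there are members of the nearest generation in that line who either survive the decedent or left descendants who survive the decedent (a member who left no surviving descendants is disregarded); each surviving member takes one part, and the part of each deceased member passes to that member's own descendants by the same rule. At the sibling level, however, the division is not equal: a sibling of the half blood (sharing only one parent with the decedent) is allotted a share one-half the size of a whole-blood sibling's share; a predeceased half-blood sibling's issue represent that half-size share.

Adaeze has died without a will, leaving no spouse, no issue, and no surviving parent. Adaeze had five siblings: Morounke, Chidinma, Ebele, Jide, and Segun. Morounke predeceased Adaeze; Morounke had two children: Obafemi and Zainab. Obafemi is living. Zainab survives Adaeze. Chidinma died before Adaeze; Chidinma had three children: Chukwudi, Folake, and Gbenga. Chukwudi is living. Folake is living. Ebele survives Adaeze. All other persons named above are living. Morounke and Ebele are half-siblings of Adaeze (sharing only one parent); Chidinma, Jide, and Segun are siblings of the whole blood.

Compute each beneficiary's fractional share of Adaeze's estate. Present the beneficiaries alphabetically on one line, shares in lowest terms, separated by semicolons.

Chukwudi 1/12; Ebele 1/8; Folake 1/12; Gbenga 1/12; Jide 1/4; Obafemi 1/16; Segun 1/4; Zainab 1/16

No spouse, descendants, or parent survives, so the estate passes to Adaeze's siblings per stirpes.
Half-blood siblings count for one-half the weight of whole-blood siblings at the initial division.
Dividing 1 in proportion to weights (total weight 4): Morounke (weight 1/2) → 1/8; Chidinma (weight 1) → 1/4; Ebele (weight 1/2) → 1/8; Jide (weight 1) → 1/4; Segun (weight 1) → 1/4.
Morounke predeceased; the 1/8 allotted to Morounke's branch passes to Morounke's issue by representation.
The 1/8 is divided into 2 equal shares of 1/16 among Obafemi, Zainab.
Obafemi is living and takes 1/16.
Zainab is living and takes 1/16.
Chidinma predeceased; the 1/4 allotted to Chidinma's branch passes to Chidinma's issue by representation.
The 1/4 is divided into 3 equal shares of 1/12 among Chukwudi, Folake, Gbenga.
Chukwudi is living and takes 1/12.
Folake is living and takes 1/12.
Gbenga is living and takes 1/12.
Ebele is living and takes 1/8.
Jide is living and takes 1/4.
Segun is living and takes 1/4.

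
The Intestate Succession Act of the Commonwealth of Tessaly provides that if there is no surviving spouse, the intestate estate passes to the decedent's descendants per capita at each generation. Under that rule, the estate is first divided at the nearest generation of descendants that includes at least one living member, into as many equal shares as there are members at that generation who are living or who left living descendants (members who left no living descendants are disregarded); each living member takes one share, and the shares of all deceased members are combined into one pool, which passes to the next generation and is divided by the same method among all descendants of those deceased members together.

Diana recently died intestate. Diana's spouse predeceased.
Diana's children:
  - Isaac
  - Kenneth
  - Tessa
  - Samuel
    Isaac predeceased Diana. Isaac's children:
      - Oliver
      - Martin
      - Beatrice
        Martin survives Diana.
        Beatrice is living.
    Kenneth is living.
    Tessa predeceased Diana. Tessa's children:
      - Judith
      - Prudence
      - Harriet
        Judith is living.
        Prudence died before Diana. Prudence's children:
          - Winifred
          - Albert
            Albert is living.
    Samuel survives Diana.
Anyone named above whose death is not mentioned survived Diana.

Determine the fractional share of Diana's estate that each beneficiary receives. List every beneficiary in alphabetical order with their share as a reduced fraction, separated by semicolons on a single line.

There is no surviving spouse, so the entire estate passes to Diana's descendants per capita at each generation.
At generation 1 (Isaac, Kenneth, Tessa, Samuel) there are 4 shares of (1)/4 = 1/4 each.
Living: Kenneth and Samuel — each takes 1/4.
Deceased: Isaac and Tessa. Their combined 1/2 is pooled and carried to generation 2.
At generation 2 (Oliver, Martin, Beatrice, Judith, Prudence, Harriet) there are 6 shares of (1/2)/6 = 1/12 each.
Living: Oliver, Martin, Beatrice, Judith, and Harriet — each takes 1/12.
Deceased: Prudence. That 1/12 share is carried to generation 3.
At generation 3 (Winifred, Albert) there are 2 shares of (1/12)/2 = 1/24 each.
Living: Winifred and Albert — each takes 1/24.

Albert 1/24; Beatrice 1/12; Harriet 1/12; Judith 1/12; Kenneth 1/4; Martin 1/12; Oliver 1/12; Samuel 1/4; Winifred 1/24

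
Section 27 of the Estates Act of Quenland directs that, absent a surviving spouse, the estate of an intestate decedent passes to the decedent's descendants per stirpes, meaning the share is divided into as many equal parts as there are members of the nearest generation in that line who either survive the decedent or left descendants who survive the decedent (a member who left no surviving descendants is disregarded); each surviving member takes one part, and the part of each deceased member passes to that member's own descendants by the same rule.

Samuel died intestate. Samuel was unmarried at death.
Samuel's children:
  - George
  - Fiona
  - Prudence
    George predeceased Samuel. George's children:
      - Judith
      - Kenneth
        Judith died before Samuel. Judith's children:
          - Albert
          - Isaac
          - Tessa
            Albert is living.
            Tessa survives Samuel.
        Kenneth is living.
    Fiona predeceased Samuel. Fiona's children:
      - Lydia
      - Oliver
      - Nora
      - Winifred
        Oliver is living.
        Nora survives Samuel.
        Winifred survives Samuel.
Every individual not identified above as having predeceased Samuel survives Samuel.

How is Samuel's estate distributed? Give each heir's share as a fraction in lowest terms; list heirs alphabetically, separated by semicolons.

Albert 1/18; Isaac 1/18; Kenneth 1/6; Lydia 1/12; Nora 1/12; Oliver 1/12; Prudence 1/3; Tessa 1/18; Winifred 1/12

There is no surviving spouse, so the entire estate passes to Samuel's descendants per stirpes.
The estate is divided into 3 equal shares of 1/3 among George, Fiona, Prudence.
George predeceased; the 1/3 allotted to George's branch passes to George's issue by representation.
The 1/3 is divided into 2 equal shares of 1/6 among Judith, Kenneth.
Judith predeceased; the 1/6 allotted to Judith's branch passes to Judith's issue by representation.
The 1/6 is divided into 3 equal shares of 1/18 among Albert, Isaac, Tessa.
Albert is living and takes 1/18.
Isaac is living and takes 1/18.
Tessa is living and takes 1/18.
Kenneth is living and takes 1/6.
Fiona predeceased; the 1/3 allotted to Fiona's branch passes to Fiona's issue by representation.
The 1/3 is divided into 4 equal shares of 1/12 among Lydia, Oliver, Nora, Winifred.
Lydia is living and takes 1/12.
Oliver is living and takes 1/12.
Nora is living and takes 1/12.
Winifred is living and takes 1/12.
Prudence is living and takes 1/3.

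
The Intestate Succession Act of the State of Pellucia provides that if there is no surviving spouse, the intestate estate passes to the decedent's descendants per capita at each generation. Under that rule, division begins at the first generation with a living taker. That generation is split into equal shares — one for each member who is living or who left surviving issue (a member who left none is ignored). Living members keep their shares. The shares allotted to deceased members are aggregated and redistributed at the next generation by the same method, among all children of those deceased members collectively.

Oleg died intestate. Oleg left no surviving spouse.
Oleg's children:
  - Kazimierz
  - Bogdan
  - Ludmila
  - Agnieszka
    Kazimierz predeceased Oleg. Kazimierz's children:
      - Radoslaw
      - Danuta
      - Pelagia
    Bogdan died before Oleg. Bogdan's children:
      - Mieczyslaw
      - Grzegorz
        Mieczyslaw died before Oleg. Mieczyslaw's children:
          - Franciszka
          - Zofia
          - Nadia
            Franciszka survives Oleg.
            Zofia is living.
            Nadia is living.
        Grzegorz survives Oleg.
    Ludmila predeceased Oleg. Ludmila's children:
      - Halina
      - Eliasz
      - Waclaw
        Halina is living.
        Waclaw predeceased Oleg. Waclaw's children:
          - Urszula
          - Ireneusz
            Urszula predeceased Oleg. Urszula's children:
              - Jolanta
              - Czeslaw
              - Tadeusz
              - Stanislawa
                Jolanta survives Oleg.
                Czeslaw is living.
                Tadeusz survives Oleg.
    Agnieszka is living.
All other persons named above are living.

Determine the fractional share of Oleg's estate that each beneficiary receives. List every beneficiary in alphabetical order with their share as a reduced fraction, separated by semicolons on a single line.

There is no surviving spouse, so the entire estate passes to Oleg's descendants per capita at each generation.
At generation 1 (Kazimierz, Bogdan, Ludmila, Agnieszka) there are 4 shares of (1)/4 = 1/4 each.
Living: Agnieszka — each takes 1/4.
Deceased: Kazimierz, Bogdan, and Ludmila. Their combined 3/4 is pooled and carried to generation 2.
At generation 2 (Radoslaw, Danuta, Pelagia, Mieczyslaw, Grzegorz, Halina, Eliasz, Waclaw) there are 8 shares of (3/4)/8 = 3/32 each.
Living: Radoslaw, Danuta, Pelagia, Grzegorz, Halina, and Eliasz — each takes 3/32.
Deceased: Mieczyslaw and Waclaw. Their combined 3/16 is pooled and carried to generation 3.
At generation 3 (Franciszka, Zofia, Nadia, Urszula, Ireneusz) there are 5 shares of (3/16)/5 = 3/80 each.
Living: Franciszka, Zofia, Nadia, and Ireneusz — each takes 3/80.
Deceased: Urszula. That 3/80 share is carried to generation 4.
At generation 4 (Jolanta, Czeslaw, Tadeusz, Stanislawa) there are 4 shares of (3/80)/4 = 3/320 each.
Living: Jolanta, Czeslaw, Tadeusz, and Stanislawa — each takes 3/320.

Agnieszka 1/4; Czeslaw 3/320; Danuta 3/32; Eliasz 3/32; Franciszka 3/80; Grzegorz 3/32; Halina 3/32; Ireneusz 3/80; Jolanta 3/320; Nadia 3/80; Pelagia 3/32; Radoslaw 3/32; Stanislawa 3/320; Tadeusz 3/320; Zofia 3/80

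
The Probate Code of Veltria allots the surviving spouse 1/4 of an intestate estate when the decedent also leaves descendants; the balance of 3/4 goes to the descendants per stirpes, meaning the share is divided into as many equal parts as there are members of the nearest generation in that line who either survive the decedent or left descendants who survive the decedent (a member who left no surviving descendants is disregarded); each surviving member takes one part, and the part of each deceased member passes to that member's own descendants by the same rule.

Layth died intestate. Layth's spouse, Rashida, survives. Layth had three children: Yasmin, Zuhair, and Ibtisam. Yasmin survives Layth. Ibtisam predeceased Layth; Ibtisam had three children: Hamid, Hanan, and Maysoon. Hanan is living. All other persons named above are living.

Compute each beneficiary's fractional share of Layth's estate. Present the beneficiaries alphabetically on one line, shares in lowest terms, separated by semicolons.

Rashida, as surviving spouse, takes 1/4.
The remaining 3/4 passes to Layth's descendants per stirpes.
The 3/4 is divided into 3 equal shares of 1/4 among Yasmin, Zuhair, Ibtisam.
Yasmin is living and takes 1/4.
Zuhair is living and takes 1/4.
Ibtisam predeceased; the 1/4 allotted to Ibtisam's branch passes to Ibtisam's issue by representation.
The 1/4 is divided into 3 equal shares of 1/12 among Hamid, Hanan, Maysoon.
Hamid is living and takes 1/12.
Hanan is living and takes 1/12.
Maysoon is living and takes 1/12.

Hamid 1/12; Hanan 1/12; Maysoon 1/12; Rashida 1/4; Yasmin 1/4; Zuhair 1/4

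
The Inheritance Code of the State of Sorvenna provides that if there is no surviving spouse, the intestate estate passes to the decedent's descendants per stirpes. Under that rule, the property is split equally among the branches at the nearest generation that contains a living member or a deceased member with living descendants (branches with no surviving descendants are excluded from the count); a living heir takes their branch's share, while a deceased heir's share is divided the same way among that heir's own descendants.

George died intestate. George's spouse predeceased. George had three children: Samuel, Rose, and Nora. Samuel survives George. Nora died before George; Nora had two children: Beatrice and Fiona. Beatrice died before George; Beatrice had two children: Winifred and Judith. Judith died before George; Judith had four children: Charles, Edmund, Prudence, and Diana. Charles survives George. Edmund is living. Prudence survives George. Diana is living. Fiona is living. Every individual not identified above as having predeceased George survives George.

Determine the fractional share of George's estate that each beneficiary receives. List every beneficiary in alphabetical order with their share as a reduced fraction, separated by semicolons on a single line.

There is no surviving spouse, so the entire estate passes to George's descendants per stirpes.
The estate is divided into 3 equal shares of 1/3 among Samuel, Rose, Nora.
Samuel is living and takes 1/3.
Rose is living and takes 1/3.
Nora predeceased; the 1/3 allotted to Nora's branch passes to Nora's issue by representation.
The 1/3 is divided into 2 equal shares of 1/6 among Beatrice, Fiona.
Beatrice predeceased; the 1/6 allotted to Beatrice's branch passes to Beatrice's issue by representation.
The 1/6 is divided into 2 equal shares of 1/12 among Winifred, Judith.
Winifred is living and takes 1/12.
Judith predeceased; the 1/12 allotted to Judith's branch passes to Judith's issue by representation.
The 1/12 is divided into 4 equal shares of 1/48 among Charles, Edmund, Prudence, Diana.
Charles is living and takes 1/48.
Edmund is living and takes 1/48.
Prudence is living and takes 1/48.
Diana is living and takes 1/48.
Fiona is living and takes 1/6.

Charles 1/48; Diana 1/48; Edmund 1/48; Fiona 1/6; Prudence 1/48; Rose 1/3; Samuel 1/3; Winifred 1/12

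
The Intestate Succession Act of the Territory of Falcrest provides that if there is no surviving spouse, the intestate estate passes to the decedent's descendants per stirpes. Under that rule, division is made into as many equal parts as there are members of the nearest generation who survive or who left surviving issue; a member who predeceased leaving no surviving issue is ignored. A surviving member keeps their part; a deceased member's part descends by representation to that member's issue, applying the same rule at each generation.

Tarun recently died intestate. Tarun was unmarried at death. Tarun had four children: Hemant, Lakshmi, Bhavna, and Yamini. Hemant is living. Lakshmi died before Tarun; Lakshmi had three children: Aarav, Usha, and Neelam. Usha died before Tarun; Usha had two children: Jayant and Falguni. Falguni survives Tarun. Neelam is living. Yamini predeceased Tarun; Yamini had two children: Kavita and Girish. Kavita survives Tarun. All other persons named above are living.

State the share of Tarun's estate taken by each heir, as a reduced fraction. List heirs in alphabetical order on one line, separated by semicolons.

There is no surviving spouse, so the entire estate passes to Tarun's descendants per stirpes.
The estate is divided into 4 equal shares of 1/4 among Hemant, Lakshmi, Bhavna, Yamini.
Hemant is living and takes 1/4.
Lakshmi predeceased; the 1/4 allotted to Lakshmi's branch passes to Lakshmi's issue by representation.
The 1/4 is divided into 3 equal shares of 1/12 among Aarav, Usha, Neelam.
Aarav is living and takes 1/12.
Usha predeceased; the 1/12 allotted to Usha's branch passes to Usha's issue by representation.
The 1/12 is divided into 2 equal shares of 1/24 among Jayant, Falguni.
Jayant is living and takes 1/24.
Falguni is living and takes 1/24.
Neelam is living and takes 1/12.
Bhavna is living and takes 1/4.
Yamini predeceased; the 1/4 allotted to Yamini's branch passes to Yamini's issue by representation.
The 1/4 is divided into 2 equal shares of 1/8 among Kavita, Girish.
Kavita is living and takes 1/8.
Girish is living and takes 1/8.

Aarav 1/12; Bhavna 1/4; Falguni 1/24; Girish 1/8; Hemant 1/4; Jayant 1/24; Kavita 1/8; Neelam 1/12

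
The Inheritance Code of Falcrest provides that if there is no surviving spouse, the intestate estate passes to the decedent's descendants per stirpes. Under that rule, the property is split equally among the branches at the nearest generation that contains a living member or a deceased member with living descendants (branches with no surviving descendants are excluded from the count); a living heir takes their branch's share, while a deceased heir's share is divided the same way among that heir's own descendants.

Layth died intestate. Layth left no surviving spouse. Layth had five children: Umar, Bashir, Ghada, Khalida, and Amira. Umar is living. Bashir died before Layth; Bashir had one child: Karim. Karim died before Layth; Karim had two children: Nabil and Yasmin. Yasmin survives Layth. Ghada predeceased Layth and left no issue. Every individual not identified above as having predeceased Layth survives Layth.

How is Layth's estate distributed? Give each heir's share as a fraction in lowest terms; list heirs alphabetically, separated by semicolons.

Amira 1/4; Khalida 1/4; Nabil 1/8; Umar 1/4; Yasmin 1/8

There is no surviving spouse, so the entire estate passes to Layth's descendants per stirpes.
Ghada left no surviving issue, so that branch lapses and is disregarded.
The estate is divided into 4 equal shares of 1/4 among Umar, Bashir, Khalida, Amira.
Umar is living and takes 1/4.
Bashir predeceased; the 1/4 allotted to Bashir's branch passes to Bashir's issue by representation.
Karim's line is the sole branch at this level, so the full 1/4 passes to Karim's issue by representation.
The 1/4 is divided into 2 equal shares of 1/8 among Nabil, Yasmin.
Nabil is living and takes 1/8.
Yasmin is living and takes 1/8.
Khalida is living and takes 1/4.
Amira is living and takes 1/4.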